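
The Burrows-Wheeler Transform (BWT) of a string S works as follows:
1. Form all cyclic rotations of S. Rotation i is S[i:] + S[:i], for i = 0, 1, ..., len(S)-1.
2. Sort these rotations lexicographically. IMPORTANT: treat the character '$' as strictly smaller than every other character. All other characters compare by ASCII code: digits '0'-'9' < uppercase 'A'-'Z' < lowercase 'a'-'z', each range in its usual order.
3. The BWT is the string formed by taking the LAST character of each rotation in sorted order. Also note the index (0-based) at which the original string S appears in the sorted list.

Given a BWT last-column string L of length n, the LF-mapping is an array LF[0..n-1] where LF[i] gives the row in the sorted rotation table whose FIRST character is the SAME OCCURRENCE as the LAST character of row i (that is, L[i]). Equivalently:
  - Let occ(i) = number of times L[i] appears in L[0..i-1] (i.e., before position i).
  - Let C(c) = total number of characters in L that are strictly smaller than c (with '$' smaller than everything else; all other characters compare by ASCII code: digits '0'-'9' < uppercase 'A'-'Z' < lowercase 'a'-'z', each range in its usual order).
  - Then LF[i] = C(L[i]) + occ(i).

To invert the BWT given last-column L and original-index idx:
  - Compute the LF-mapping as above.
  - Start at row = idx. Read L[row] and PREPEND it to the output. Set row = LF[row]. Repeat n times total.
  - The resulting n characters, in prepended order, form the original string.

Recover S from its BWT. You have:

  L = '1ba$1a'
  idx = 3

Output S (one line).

Answer: a1ab1$

Derivation:
LF mapping: 1 5 3 0 2 4
Walk LF starting at row 3, prepending L[row]:
  step 1: row=3, L[3]='$', prepend. Next row=LF[3]=0
  step 2: row=0, L[0]='1', prepend. Next row=LF[0]=1
  step 3: row=1, L[1]='b', prepend. Next row=LF[1]=5
  step 4: row=5, L[5]='a', prepend. Next row=LF[5]=4
  step 5: row=4, L[4]='1', prepend. Next row=LF[4]=2
  step 6: row=2, L[2]='a', prepend. Next row=LF[2]=3
Reversed output: a1ab1$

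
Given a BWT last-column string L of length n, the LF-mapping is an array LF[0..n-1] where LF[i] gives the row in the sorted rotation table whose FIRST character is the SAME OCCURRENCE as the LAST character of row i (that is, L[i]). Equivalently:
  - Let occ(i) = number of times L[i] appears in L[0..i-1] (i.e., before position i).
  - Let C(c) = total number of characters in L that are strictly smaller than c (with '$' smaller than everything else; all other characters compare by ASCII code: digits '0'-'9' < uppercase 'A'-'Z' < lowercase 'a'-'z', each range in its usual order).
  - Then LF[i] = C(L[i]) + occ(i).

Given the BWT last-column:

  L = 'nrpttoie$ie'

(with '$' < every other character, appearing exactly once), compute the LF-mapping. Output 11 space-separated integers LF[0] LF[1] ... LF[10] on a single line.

Char counts: '$':1, 'e':2, 'i':2, 'n':1, 'o':1, 'p':1, 'r':1, 't':2
C (first-col start): C('$')=0, C('e')=1, C('i')=3, C('n')=5, C('o')=6, C('p')=7, C('r')=8, C('t')=9
L[0]='n': occ=0, LF[0]=C('n')+0=5+0=5
L[1]='r': occ=0, LF[1]=C('r')+0=8+0=8
L[2]='p': occ=0, LF[2]=C('p')+0=7+0=7
L[3]='t': occ=0, LF[3]=C('t')+0=9+0=9
L[4]='t': occ=1, LF[4]=C('t')+1=9+1=10
L[5]='o': occ=0, LF[5]=C('o')+0=6+0=6
L[6]='i': occ=0, LF[6]=C('i')+0=3+0=3
L[7]='e': occ=0, LF[7]=C('e')+0=1+0=1
L[8]='$': occ=0, LF[8]=C('$')+0=0+0=0
L[9]='i': occ=1, LF[9]=C('i')+1=3+1=4
L[10]='e': occ=1, LF[10]=C('e')+1=1+1=2

Answer: 5 8 7 9 10 6 3 1 0 4 2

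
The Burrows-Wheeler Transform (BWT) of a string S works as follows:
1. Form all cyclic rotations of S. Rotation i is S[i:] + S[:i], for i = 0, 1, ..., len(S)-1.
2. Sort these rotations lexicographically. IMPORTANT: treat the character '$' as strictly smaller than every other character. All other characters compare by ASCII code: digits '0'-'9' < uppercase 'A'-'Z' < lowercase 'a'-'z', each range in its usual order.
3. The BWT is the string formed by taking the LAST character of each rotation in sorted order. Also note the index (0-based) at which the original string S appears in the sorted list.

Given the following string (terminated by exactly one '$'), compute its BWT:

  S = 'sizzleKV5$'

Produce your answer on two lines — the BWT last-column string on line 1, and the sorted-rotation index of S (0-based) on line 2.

Answer: 5VeKlsz$zi
7

Derivation:
All 10 rotations (rotation i = S[i:]+S[:i]):
  rot[0] = sizzleKV5$
  rot[1] = izzleKV5$s
  rot[2] = zzleKV5$si
  rot[3] = zleKV5$siz
  rot[4] = leKV5$sizz
  rot[5] = eKV5$sizzl
  rot[6] = KV5$sizzle
  rot[7] = V5$sizzleK
  rot[8] = 5$sizzleKV
  rot[9] = $sizzleKV5
Sorted (with $ < everything):
  sorted[0] = $sizzleKV5  (last char: '5')
  sorted[1] = 5$sizzleKV  (last char: 'V')
  sorted[2] = KV5$sizzle  (last char: 'e')
  sorted[3] = V5$sizzleK  (last char: 'K')
  sorted[4] = eKV5$sizzl  (last char: 'l')
  sorted[5] = izzleKV5$s  (last char: 's')
  sorted[6] = leKV5$sizz  (last char: 'z')
  sorted[7] = sizzleKV5$  (last char: '$')
  sorted[8] = zleKV5$siz  (last char: 'z')
  sorted[9] = zzleKV5$si  (last char: 'i')
Last column: 5VeKlsz$zi
Original string S is at sorted index 7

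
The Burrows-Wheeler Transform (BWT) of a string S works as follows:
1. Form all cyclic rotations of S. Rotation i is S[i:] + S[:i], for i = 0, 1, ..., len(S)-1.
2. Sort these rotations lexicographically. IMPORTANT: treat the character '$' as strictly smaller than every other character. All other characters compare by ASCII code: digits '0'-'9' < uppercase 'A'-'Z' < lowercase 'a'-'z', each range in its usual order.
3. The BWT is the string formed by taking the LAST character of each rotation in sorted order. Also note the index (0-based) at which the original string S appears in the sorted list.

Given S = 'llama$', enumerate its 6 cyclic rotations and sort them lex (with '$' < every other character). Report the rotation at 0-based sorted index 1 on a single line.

All 6 rotations (rotation i = S[i:]+S[:i]):
  rot[0] = llama$
  rot[1] = lama$l
  rot[2] = ama$ll
  rot[3] = ma$lla
  rot[4] = a$llam
  rot[5] = $llama
Sorted (with $ < everything):
  sorted[0] = $llama
  sorted[1] = a$llam
  sorted[2] = ama$ll
  sorted[3] = lama$l
  sorted[4] = llama$
  sorted[5] = ma$lla
sorted[1] = a$llam

Answer: a$llam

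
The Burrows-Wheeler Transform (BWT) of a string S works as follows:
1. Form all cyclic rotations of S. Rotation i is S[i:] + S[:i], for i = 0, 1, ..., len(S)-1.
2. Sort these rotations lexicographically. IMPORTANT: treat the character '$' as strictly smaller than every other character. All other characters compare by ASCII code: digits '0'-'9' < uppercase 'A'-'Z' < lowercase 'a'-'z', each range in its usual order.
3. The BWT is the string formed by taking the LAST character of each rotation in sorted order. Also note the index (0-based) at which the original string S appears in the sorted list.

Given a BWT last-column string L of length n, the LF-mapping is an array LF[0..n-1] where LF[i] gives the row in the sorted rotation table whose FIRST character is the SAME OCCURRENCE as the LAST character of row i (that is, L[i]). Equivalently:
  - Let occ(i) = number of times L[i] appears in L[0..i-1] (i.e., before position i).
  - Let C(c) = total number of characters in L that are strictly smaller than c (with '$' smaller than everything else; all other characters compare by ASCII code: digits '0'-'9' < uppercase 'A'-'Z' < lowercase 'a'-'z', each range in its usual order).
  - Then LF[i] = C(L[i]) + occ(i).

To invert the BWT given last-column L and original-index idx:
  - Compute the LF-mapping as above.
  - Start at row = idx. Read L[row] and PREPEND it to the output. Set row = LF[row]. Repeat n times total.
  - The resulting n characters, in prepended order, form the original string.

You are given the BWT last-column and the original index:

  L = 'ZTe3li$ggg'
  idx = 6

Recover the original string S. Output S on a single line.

LF mapping: 3 2 4 1 9 8 0 5 6 7
Walk LF starting at row 6, prepending L[row]:
  step 1: row=6, L[6]='$', prepend. Next row=LF[6]=0
  step 2: row=0, L[0]='Z', prepend. Next row=LF[0]=3
  step 3: row=3, L[3]='3', prepend. Next row=LF[3]=1
  step 4: row=1, L[1]='T', prepend. Next row=LF[1]=2
  step 5: row=2, L[2]='e', prepend. Next row=LF[2]=4
  step 6: row=4, L[4]='l', prepend. Next row=LF[4]=9
  step 7: row=9, L[9]='g', prepend. Next row=LF[9]=7
  step 8: row=7, L[7]='g', prepend. Next row=LF[7]=5
  step 9: row=5, L[5]='i', prepend. Next row=LF[5]=8
  step 10: row=8, L[8]='g', prepend. Next row=LF[8]=6
Reversed output: giggleT3Z$

Answer: giggleT3Z$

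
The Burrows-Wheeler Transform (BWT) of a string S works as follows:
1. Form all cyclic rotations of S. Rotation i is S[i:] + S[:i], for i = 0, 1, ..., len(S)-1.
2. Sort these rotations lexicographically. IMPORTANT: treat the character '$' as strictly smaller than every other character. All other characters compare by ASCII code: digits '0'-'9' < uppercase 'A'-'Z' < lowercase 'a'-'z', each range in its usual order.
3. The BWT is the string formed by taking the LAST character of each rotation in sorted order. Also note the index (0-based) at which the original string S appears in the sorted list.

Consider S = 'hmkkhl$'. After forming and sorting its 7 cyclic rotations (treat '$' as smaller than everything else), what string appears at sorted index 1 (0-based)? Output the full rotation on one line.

Answer: hl$hmkk

Derivation:
All 7 rotations (rotation i = S[i:]+S[:i]):
  rot[0] = hmkkhl$
  rot[1] = mkkhl$h
  rot[2] = kkhl$hm
  rot[3] = khl$hmk
  rot[4] = hl$hmkk
  rot[5] = l$hmkkh
  rot[6] = $hmkkhl
Sorted (with $ < everything):
  sorted[0] = $hmkkhl
  sorted[1] = hl$hmkk
  sorted[2] = hmkkhl$
  sorted[3] = khl$hmk
  sorted[4] = kkhl$hm
  sorted[5] = l$hmkkh
  sorted[6] = mkkhl$h
sorted[1] = hl$hmkk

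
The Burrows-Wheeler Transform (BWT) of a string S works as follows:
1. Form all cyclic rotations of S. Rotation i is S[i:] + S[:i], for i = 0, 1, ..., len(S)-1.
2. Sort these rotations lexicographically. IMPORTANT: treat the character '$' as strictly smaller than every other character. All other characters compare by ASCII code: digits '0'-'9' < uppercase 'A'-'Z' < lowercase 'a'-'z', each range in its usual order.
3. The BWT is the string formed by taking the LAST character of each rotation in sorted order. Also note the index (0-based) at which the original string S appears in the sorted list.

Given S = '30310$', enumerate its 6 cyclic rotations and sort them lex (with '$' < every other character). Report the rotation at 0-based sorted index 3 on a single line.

Answer: 10$303

Derivation:
All 6 rotations (rotation i = S[i:]+S[:i]):
  rot[0] = 30310$
  rot[1] = 0310$3
  rot[2] = 310$30
  rot[3] = 10$303
  rot[4] = 0$3031
  rot[5] = $30310
Sorted (with $ < everything):
  sorted[0] = $30310
  sorted[1] = 0$3031
  sorted[2] = 0310$3
  sorted[3] = 10$303
  sorted[4] = 30310$
  sorted[5] = 310$30
sorted[3] = 10$303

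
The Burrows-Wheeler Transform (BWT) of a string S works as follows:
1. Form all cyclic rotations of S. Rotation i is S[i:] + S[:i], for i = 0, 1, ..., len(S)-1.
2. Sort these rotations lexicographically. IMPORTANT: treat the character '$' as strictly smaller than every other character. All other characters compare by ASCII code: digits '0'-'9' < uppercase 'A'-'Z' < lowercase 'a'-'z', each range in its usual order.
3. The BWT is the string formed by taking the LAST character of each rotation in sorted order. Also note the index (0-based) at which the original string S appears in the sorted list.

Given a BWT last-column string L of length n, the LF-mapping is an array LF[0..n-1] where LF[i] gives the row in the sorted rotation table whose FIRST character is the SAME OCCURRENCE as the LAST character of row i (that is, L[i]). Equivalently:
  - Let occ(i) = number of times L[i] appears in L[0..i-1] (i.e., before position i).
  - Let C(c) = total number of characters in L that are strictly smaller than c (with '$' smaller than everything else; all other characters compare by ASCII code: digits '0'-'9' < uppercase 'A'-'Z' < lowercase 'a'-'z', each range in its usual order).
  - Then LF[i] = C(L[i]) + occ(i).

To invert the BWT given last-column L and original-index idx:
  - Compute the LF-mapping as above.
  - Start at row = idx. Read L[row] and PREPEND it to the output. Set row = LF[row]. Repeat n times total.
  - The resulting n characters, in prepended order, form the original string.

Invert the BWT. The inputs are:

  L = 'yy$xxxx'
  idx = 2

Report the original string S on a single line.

Answer: xxyxxy$

Derivation:
LF mapping: 5 6 0 1 2 3 4
Walk LF starting at row 2, prepending L[row]:
  step 1: row=2, L[2]='$', prepend. Next row=LF[2]=0
  step 2: row=0, L[0]='y', prepend. Next row=LF[0]=5
  step 3: row=5, L[5]='x', prepend. Next row=LF[5]=3
  step 4: row=3, L[3]='x', prepend. Next row=LF[3]=1
  step 5: row=1, L[1]='y', prepend. Next row=LF[1]=6
  step 6: row=6, L[6]='x', prepend. Next row=LF[6]=4
  step 7: row=4, L[4]='x', prepend. Next row=LF[4]=2
Reversed output: xxyxxy$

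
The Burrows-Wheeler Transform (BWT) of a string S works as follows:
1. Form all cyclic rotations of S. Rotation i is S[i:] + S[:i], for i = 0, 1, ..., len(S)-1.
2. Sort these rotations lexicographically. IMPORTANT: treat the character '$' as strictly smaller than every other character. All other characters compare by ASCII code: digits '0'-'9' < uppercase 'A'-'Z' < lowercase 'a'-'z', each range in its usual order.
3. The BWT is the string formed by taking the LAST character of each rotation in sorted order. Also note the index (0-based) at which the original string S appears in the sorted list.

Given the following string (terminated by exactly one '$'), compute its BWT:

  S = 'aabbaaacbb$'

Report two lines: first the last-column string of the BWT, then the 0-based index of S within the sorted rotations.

Answer: bb$aaabbcaa
2

Derivation:
All 11 rotations (rotation i = S[i:]+S[:i]):
  rot[0] = aabbaaacbb$
  rot[1] = abbaaacbb$a
  rot[2] = bbaaacbb$aa
  rot[3] = baaacbb$aab
  rot[4] = aaacbb$aabb
  rot[5] = aacbb$aabba
  rot[6] = acbb$aabbaa
  rot[7] = cbb$aabbaaa
  rot[8] = bb$aabbaaac
  rot[9] = b$aabbaaacb
  rot[10] = $aabbaaacbb
Sorted (with $ < everything):
  sorted[0] = $aabbaaacbb  (last char: 'b')
  sorted[1] = aaacbb$aabb  (last char: 'b')
  sorted[2] = aabbaaacbb$  (last char: '$')
  sorted[3] = aacbb$aabba  (last char: 'a')
  sorted[4] = abbaaacbb$a  (last char: 'a')
  sorted[5] = acbb$aabbaa  (last char: 'a')
  sorted[6] = b$aabbaaacb  (last char: 'b')
  sorted[7] = baaacbb$aab  (last char: 'b')
  sorted[8] = bb$aabbaaac  (last char: 'c')
  sorted[9] = bbaaacbb$aa  (last char: 'a')
  sorted[10] = cbb$aabbaaa  (last char: 'a')
Last column: bb$aaabbcaa
Original string S is at sorted index 2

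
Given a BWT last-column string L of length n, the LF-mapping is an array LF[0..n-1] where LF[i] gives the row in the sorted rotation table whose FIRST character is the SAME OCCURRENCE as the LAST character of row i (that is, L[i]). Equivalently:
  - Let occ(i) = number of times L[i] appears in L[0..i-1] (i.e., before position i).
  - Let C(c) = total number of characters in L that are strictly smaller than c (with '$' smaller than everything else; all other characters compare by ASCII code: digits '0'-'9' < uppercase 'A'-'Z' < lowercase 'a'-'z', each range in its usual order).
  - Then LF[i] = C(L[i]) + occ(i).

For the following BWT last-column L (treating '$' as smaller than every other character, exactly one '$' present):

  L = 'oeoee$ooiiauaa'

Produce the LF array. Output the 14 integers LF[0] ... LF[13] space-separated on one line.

Answer: 9 4 10 5 6 0 11 12 7 8 1 13 2 3

Derivation:
Char counts: '$':1, 'a':3, 'e':3, 'i':2, 'o':4, 'u':1
C (first-col start): C('$')=0, C('a')=1, C('e')=4, C('i')=7, C('o')=9, C('u')=13
L[0]='o': occ=0, LF[0]=C('o')+0=9+0=9
L[1]='e': occ=0, LF[1]=C('e')+0=4+0=4
L[2]='o': occ=1, LF[2]=C('o')+1=9+1=10
L[3]='e': occ=1, LF[3]=C('e')+1=4+1=5
L[4]='e': occ=2, LF[4]=C('e')+2=4+2=6
L[5]='$': occ=0, LF[5]=C('$')+0=0+0=0
L[6]='o': occ=2, LF[6]=C('o')+2=9+2=11
L[7]='o': occ=3, LF[7]=C('o')+3=9+3=12
L[8]='i': occ=0, LF[8]=C('i')+0=7+0=7
L[9]='i': occ=1, LF[9]=C('i')+1=7+1=8
L[10]='a': occ=0, LF[10]=C('a')+0=1+0=1
L[11]='u': occ=0, LF[11]=C('u')+0=13+0=13
L[12]='a': occ=1, LF[12]=C('a')+1=1+1=2
L[13]='a': occ=2, LF[13]=C('a')+2=1+2=3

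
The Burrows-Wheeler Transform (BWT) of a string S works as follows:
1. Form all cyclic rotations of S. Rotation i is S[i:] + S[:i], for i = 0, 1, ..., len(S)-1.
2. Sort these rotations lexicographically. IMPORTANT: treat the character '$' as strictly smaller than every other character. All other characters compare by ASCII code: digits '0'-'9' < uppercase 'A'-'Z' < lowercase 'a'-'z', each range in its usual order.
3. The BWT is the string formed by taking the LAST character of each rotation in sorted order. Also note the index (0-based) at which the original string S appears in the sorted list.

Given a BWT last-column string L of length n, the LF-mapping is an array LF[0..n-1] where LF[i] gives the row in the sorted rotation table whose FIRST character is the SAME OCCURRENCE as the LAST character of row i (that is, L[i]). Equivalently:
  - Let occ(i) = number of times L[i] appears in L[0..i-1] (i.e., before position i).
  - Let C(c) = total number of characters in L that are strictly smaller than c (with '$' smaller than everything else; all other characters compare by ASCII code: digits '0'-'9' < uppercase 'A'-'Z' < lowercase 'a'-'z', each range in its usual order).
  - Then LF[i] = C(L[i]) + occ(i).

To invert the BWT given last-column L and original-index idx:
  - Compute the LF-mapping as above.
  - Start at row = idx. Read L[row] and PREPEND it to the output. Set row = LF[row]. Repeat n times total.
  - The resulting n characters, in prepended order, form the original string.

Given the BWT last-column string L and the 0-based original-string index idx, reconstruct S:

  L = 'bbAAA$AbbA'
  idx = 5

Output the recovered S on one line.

LF mapping: 6 7 1 2 3 0 4 8 9 5
Walk LF starting at row 5, prepending L[row]:
  step 1: row=5, L[5]='$', prepend. Next row=LF[5]=0
  step 2: row=0, L[0]='b', prepend. Next row=LF[0]=6
  step 3: row=6, L[6]='A', prepend. Next row=LF[6]=4
  step 4: row=4, L[4]='A', prepend. Next row=LF[4]=3
  step 5: row=3, L[3]='A', prepend. Next row=LF[3]=2
  step 6: row=2, L[2]='A', prepend. Next row=LF[2]=1
  step 7: row=1, L[1]='b', prepend. Next row=LF[1]=7
  step 8: row=7, L[7]='b', prepend. Next row=LF[7]=8
  step 9: row=8, L[8]='b', prepend. Next row=LF[8]=9
  step 10: row=9, L[9]='A', prepend. Next row=LF[9]=5
Reversed output: AbbbAAAAb$

Answer: AbbbAAAAb$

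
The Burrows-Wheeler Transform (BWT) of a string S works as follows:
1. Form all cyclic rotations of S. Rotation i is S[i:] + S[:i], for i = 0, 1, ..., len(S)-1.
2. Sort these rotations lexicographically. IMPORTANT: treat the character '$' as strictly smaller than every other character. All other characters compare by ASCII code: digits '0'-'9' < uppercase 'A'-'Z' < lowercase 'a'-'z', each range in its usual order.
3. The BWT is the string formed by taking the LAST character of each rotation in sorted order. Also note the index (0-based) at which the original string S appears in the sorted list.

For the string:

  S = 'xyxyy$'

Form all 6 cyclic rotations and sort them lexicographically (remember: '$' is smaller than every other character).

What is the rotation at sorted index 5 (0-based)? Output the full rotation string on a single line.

Answer: yy$xyx

Derivation:
All 6 rotations (rotation i = S[i:]+S[:i]):
  rot[0] = xyxyy$
  rot[1] = yxyy$x
  rot[2] = xyy$xy
  rot[3] = yy$xyx
  rot[4] = y$xyxy
  rot[5] = $xyxyy
Sorted (with $ < everything):
  sorted[0] = $xyxyy
  sorted[1] = xyxyy$
  sorted[2] = xyy$xy
  sorted[3] = y$xyxy
  sorted[4] = yxyy$x
  sorted[5] = yy$xyx
sorted[5] = yy$xyx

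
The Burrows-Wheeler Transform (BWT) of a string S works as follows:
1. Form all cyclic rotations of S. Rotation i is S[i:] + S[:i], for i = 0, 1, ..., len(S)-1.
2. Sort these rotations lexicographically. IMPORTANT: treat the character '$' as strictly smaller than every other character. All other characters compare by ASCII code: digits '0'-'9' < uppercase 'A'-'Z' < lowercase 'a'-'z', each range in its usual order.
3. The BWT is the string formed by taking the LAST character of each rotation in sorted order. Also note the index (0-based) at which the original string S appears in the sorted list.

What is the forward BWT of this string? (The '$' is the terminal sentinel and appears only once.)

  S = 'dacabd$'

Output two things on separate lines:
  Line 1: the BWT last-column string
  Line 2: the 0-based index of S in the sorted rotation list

All 7 rotations (rotation i = S[i:]+S[:i]):
  rot[0] = dacabd$
  rot[1] = acabd$d
  rot[2] = cabd$da
  rot[3] = abd$dac
  rot[4] = bd$daca
  rot[5] = d$dacab
  rot[6] = $dacabd
Sorted (with $ < everything):
  sorted[0] = $dacabd  (last char: 'd')
  sorted[1] = abd$dac  (last char: 'c')
  sorted[2] = acabd$d  (last char: 'd')
  sorted[3] = bd$daca  (last char: 'a')
  sorted[4] = cabd$da  (last char: 'a')
  sorted[5] = d$dacab  (last char: 'b')
  sorted[6] = dacabd$  (last char: '$')
Last column: dcdaab$
Original string S is at sorted index 6

Answer: dcdaab$
6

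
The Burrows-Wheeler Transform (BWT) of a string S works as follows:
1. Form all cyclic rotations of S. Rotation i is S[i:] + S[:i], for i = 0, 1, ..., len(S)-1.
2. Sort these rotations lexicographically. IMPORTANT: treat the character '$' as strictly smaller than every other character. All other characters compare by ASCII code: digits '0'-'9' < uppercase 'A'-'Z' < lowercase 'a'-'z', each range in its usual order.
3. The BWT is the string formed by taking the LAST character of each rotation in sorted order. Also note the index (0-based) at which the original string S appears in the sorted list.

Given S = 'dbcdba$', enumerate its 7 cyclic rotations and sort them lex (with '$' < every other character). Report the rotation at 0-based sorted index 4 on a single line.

Answer: cdba$db

Derivation:
All 7 rotations (rotation i = S[i:]+S[:i]):
  rot[0] = dbcdba$
  rot[1] = bcdba$d
  rot[2] = cdba$db
  rot[3] = dba$dbc
  rot[4] = ba$dbcd
  rot[5] = a$dbcdb
  rot[6] = $dbcdba
Sorted (with $ < everything):
  sorted[0] = $dbcdba
  sorted[1] = a$dbcdb
  sorted[2] = ba$dbcd
  sorted[3] = bcdba$d
  sorted[4] = cdba$db
  sorted[5] = dba$dbc
  sorted[6] = dbcdba$
sorted[4] = cdba$db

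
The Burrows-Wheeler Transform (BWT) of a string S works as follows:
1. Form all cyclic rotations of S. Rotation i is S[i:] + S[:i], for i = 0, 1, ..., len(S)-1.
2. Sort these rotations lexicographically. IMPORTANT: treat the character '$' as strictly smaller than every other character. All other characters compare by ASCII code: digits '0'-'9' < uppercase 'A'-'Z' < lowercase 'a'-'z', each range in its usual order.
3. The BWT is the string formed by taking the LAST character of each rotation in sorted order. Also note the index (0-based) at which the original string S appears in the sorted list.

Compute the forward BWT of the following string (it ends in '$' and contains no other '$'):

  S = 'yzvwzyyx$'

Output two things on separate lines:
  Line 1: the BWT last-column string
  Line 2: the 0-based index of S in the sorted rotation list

All 9 rotations (rotation i = S[i:]+S[:i]):
  rot[0] = yzvwzyyx$
  rot[1] = zvwzyyx$y
  rot[2] = vwzyyx$yz
  rot[3] = wzyyx$yzv
  rot[4] = zyyx$yzvw
  rot[5] = yyx$yzvwz
  rot[6] = yx$yzvwzy
  rot[7] = x$yzvwzyy
  rot[8] = $yzvwzyyx
Sorted (with $ < everything):
  sorted[0] = $yzvwzyyx  (last char: 'x')
  sorted[1] = vwzyyx$yz  (last char: 'z')
  sorted[2] = wzyyx$yzv  (last char: 'v')
  sorted[3] = x$yzvwzyy  (last char: 'y')
  sorted[4] = yx$yzvwzy  (last char: 'y')
  sorted[5] = yyx$yzvwz  (last char: 'z')
  sorted[6] = yzvwzyyx$  (last char: '$')
  sorted[7] = zvwzyyx$y  (last char: 'y')
  sorted[8] = zyyx$yzvw  (last char: 'w')
Last column: xzvyyz$yw
Original string S is at sorted index 6

Answer: xzvyyz$yw
6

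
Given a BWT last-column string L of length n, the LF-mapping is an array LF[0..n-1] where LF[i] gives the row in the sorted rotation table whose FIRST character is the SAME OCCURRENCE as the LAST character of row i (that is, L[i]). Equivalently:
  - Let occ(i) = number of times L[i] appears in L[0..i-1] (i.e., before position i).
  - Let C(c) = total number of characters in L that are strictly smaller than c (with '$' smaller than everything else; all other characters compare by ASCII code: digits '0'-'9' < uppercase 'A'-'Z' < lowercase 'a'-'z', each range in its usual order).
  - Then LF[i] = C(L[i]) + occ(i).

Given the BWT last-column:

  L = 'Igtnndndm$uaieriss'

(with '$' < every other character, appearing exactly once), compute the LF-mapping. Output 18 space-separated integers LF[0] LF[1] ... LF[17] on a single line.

Char counts: '$':1, 'I':1, 'a':1, 'd':2, 'e':1, 'g':1, 'i':2, 'm':1, 'n':3, 'r':1, 's':2, 't':1, 'u':1
C (first-col start): C('$')=0, C('I')=1, C('a')=2, C('d')=3, C('e')=5, C('g')=6, C('i')=7, C('m')=9, C('n')=10, C('r')=13, C('s')=14, C('t')=16, C('u')=17
L[0]='I': occ=0, LF[0]=C('I')+0=1+0=1
L[1]='g': occ=0, LF[1]=C('g')+0=6+0=6
L[2]='t': occ=0, LF[2]=C('t')+0=16+0=16
L[3]='n': occ=0, LF[3]=C('n')+0=10+0=10
L[4]='n': occ=1, LF[4]=C('n')+1=10+1=11
L[5]='d': occ=0, LF[5]=C('d')+0=3+0=3
L[6]='n': occ=2, LF[6]=C('n')+2=10+2=12
L[7]='d': occ=1, LF[7]=C('d')+1=3+1=4
L[8]='m': occ=0, LF[8]=C('m')+0=9+0=9
L[9]='$': occ=0, LF[9]=C('$')+0=0+0=0
L[10]='u': occ=0, LF[10]=C('u')+0=17+0=17
L[11]='a': occ=0, LF[11]=C('a')+0=2+0=2
L[12]='i': occ=0, LF[12]=C('i')+0=7+0=7
L[13]='e': occ=0, LF[13]=C('e')+0=5+0=5
L[14]='r': occ=0, LF[14]=C('r')+0=13+0=13
L[15]='i': occ=1, LF[15]=C('i')+1=7+1=8
L[16]='s': occ=0, LF[16]=C('s')+0=14+0=14
L[17]='s': occ=1, LF[17]=C('s')+1=14+1=15

Answer: 1 6 16 10 11 3 12 4 9 0 17 2 7 5 13 8 14 15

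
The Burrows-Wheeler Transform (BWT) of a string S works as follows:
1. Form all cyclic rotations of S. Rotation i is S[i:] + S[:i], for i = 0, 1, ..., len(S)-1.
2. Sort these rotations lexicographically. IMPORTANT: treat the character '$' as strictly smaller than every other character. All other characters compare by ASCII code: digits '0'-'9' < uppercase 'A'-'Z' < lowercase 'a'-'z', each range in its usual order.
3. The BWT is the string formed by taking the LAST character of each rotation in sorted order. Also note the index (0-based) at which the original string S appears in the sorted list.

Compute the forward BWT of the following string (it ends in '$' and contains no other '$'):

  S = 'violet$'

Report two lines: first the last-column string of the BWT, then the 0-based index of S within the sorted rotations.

All 7 rotations (rotation i = S[i:]+S[:i]):
  rot[0] = violet$
  rot[1] = iolet$v
  rot[2] = olet$vi
  rot[3] = let$vio
  rot[4] = et$viol
  rot[5] = t$viole
  rot[6] = $violet
Sorted (with $ < everything):
  sorted[0] = $violet  (last char: 't')
  sorted[1] = et$viol  (last char: 'l')
  sorted[2] = iolet$v  (last char: 'v')
  sorted[3] = let$vio  (last char: 'o')
  sorted[4] = olet$vi  (last char: 'i')
  sorted[5] = t$viole  (last char: 'e')
  sorted[6] = violet$  (last char: '$')
Last column: tlvoie$
Original string S is at sorted index 6

Answer: tlvoie$
6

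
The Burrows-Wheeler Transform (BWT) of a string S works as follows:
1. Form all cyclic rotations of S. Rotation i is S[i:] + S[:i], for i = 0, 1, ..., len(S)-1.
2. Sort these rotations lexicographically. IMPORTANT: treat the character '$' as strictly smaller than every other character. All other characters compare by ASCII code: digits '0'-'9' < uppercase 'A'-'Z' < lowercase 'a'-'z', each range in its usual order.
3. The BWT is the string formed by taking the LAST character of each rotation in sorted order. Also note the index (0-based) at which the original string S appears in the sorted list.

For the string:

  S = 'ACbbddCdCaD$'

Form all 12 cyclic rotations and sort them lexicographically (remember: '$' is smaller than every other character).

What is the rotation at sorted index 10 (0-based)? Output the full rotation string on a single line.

All 12 rotations (rotation i = S[i:]+S[:i]):
  rot[0] = ACbbddCdCaD$
  rot[1] = CbbddCdCaD$A
  rot[2] = bbddCdCaD$AC
  rot[3] = bddCdCaD$ACb
  rot[4] = ddCdCaD$ACbb
  rot[5] = dCdCaD$ACbbd
  rot[6] = CdCaD$ACbbdd
  rot[7] = dCaD$ACbbddC
  rot[8] = CaD$ACbbddCd
  rot[9] = aD$ACbbddCdC
  rot[10] = D$ACbbddCdCa
  rot[11] = $ACbbddCdCaD
Sorted (with $ < everything):
  sorted[0] = $ACbbddCdCaD
  sorted[1] = ACbbddCdCaD$
  sorted[2] = CaD$ACbbddCd
  sorted[3] = CbbddCdCaD$A
  sorted[4] = CdCaD$ACbbdd
  sorted[5] = D$ACbbddCdCa
  sorted[6] = aD$ACbbddCdC
  sorted[7] = bbddCdCaD$AC
  sorted[8] = bddCdCaD$ACb
  sorted[9] = dCaD$ACbbddC
  sorted[10] = dCdCaD$ACbbd
  sorted[11] = ddCdCaD$ACbb
sorted[10] = dCdCaD$ACbbd

Answer: dCdCaD$ACbbd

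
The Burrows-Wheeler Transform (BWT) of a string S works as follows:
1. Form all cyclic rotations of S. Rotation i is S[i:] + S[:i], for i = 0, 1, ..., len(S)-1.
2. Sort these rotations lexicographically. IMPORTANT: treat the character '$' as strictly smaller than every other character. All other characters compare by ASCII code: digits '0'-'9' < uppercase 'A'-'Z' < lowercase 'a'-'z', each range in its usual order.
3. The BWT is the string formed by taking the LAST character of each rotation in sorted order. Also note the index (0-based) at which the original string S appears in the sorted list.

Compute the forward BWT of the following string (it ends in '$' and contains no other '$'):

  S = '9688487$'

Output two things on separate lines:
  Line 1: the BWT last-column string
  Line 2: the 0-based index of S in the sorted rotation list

Answer: 7898846$
7

Derivation:
All 8 rotations (rotation i = S[i:]+S[:i]):
  rot[0] = 9688487$
  rot[1] = 688487$9
  rot[2] = 88487$96
  rot[3] = 8487$968
  rot[4] = 487$9688
  rot[5] = 87$96884
  rot[6] = 7$968848
  rot[7] = $9688487
Sorted (with $ < everything):
  sorted[0] = $9688487  (last char: '7')
  sorted[1] = 487$9688  (last char: '8')
  sorted[2] = 688487$9  (last char: '9')
  sorted[3] = 7$968848  (last char: '8')
  sorted[4] = 8487$968  (last char: '8')
  sorted[5] = 87$96884  (last char: '4')
  sorted[6] = 88487$96  (last char: '6')
  sorted[7] = 9688487$  (last char: '$')
Last column: 7898846$
Original string S is at sorted index 7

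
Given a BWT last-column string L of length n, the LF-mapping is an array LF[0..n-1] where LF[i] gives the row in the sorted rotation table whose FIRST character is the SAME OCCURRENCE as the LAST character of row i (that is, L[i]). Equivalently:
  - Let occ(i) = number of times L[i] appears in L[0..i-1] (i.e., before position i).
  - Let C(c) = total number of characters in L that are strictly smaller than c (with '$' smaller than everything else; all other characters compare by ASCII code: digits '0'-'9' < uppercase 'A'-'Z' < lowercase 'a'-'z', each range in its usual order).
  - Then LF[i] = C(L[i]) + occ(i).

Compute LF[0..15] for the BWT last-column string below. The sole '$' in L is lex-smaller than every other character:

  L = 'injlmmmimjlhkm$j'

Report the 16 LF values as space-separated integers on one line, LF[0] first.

Char counts: '$':1, 'h':1, 'i':2, 'j':3, 'k':1, 'l':2, 'm':5, 'n':1
C (first-col start): C('$')=0, C('h')=1, C('i')=2, C('j')=4, C('k')=7, C('l')=8, C('m')=10, C('n')=15
L[0]='i': occ=0, LF[0]=C('i')+0=2+0=2
L[1]='n': occ=0, LF[1]=C('n')+0=15+0=15
L[2]='j': occ=0, LF[2]=C('j')+0=4+0=4
L[3]='l': occ=0, LF[3]=C('l')+0=8+0=8
L[4]='m': occ=0, LF[4]=C('m')+0=10+0=10
L[5]='m': occ=1, LF[5]=C('m')+1=10+1=11
L[6]='m': occ=2, LF[6]=C('m')+2=10+2=12
L[7]='i': occ=1, LF[7]=C('i')+1=2+1=3
L[8]='m': occ=3, LF[8]=C('m')+3=10+3=13
L[9]='j': occ=1, LF[9]=C('j')+1=4+1=5
L[10]='l': occ=1, LF[10]=C('l')+1=8+1=9
L[11]='h': occ=0, LF[11]=C('h')+0=1+0=1
L[12]='k': occ=0, LF[12]=C('k')+0=7+0=7
L[13]='m': occ=4, LF[13]=C('m')+4=10+4=14
L[14]='$': occ=0, LF[14]=C('$')+0=0+0=0
L[15]='j': occ=2, LF[15]=C('j')+2=4+2=6

Answer: 2 15 4 8 10 11 12 3 13 5 9 1 7 14 0 6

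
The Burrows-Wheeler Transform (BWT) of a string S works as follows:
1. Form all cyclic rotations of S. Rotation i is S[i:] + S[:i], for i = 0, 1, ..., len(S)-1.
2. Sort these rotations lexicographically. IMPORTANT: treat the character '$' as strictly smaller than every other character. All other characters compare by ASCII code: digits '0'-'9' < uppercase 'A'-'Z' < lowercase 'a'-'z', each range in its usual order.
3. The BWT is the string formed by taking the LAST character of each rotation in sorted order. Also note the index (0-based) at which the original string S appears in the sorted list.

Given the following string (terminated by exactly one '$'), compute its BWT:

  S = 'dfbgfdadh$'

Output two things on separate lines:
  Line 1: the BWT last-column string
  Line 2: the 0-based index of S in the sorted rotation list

Answer: hdff$adgbd
4

Derivation:
All 10 rotations (rotation i = S[i:]+S[:i]):
  rot[0] = dfbgfdadh$
  rot[1] = fbgfdadh$d
  rot[2] = bgfdadh$df
  rot[3] = gfdadh$dfb
  rot[4] = fdadh$dfbg
  rot[5] = dadh$dfbgf
  rot[6] = adh$dfbgfd
  rot[7] = dh$dfbgfda
  rot[8] = h$dfbgfdad
  rot[9] = $dfbgfdadh
Sorted (with $ < everything):
  sorted[0] = $dfbgfdadh  (last char: 'h')
  sorted[1] = adh$dfbgfd  (last char: 'd')
  sorted[2] = bgfdadh$df  (last char: 'f')
  sorted[3] = dadh$dfbgf  (last char: 'f')
  sorted[4] = dfbgfdadh$  (last char: '$')
  sorted[5] = dh$dfbgfda  (last char: 'a')
  sorted[6] = fbgfdadh$d  (last char: 'd')
  sorted[7] = fdadh$dfbg  (last char: 'g')
  sorted[8] = gfdadh$dfb  (last char: 'b')
  sorted[9] = h$dfbgfdad  (last char: 'd')
Last column: hdff$adgbd
Original string S is at sorted index 4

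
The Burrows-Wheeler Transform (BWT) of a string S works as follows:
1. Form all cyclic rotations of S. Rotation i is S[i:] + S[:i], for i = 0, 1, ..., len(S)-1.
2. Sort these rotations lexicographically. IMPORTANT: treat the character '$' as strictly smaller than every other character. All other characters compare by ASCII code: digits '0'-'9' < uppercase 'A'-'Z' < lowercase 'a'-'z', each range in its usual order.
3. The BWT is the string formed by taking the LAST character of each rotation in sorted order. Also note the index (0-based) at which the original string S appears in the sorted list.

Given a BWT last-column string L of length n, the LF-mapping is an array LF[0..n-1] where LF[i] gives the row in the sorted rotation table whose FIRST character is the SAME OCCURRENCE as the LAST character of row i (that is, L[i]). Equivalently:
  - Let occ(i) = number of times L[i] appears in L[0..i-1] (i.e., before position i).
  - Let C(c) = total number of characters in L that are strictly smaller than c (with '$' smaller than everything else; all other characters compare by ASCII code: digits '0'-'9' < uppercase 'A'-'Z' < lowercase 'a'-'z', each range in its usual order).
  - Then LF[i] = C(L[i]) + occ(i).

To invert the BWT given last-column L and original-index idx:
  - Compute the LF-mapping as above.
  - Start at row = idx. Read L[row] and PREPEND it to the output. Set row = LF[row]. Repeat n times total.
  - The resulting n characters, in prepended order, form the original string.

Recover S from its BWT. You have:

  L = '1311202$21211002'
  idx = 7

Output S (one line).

Answer: 112121023010221$

Derivation:
LF mapping: 4 15 5 6 10 1 11 0 12 7 13 8 9 2 3 14
Walk LF starting at row 7, prepending L[row]:
  step 1: row=7, L[7]='$', prepend. Next row=LF[7]=0
  step 2: row=0, L[0]='1', prepend. Next row=LF[0]=4
  step 3: row=4, L[4]='2', prepend. Next row=LF[4]=10
  step 4: row=10, L[10]='2', prepend. Next row=LF[10]=13
  step 5: row=13, L[13]='0', prepend. Next row=LF[13]=2
  step 6: row=2, L[2]='1', prepend. Next row=LF[2]=5
  step 7: row=5, L[5]='0', prepend. Next row=LF[5]=1
  step 8: row=1, L[1]='3', prepend. Next row=LF[1]=15
  step 9: row=15, L[15]='2', prepend. Next row=LF[15]=14
  step 10: row=14, L[14]='0', prepend. Next row=LF[14]=3
  step 11: row=3, L[3]='1', prepend. Next row=LF[3]=6
  step 12: row=6, L[6]='2', prepend. Next row=LF[6]=11
  step 13: row=11, L[11]='1', prepend. Next row=LF[11]=8
  step 14: row=8, L[8]='2', prepend. Next row=LF[8]=12
  step 15: row=12, L[12]='1', prepend. Next row=LF[12]=9
  step 16: row=9, L[9]='1', prepend. Next row=LF[9]=7
Reversed output: 112121023010221$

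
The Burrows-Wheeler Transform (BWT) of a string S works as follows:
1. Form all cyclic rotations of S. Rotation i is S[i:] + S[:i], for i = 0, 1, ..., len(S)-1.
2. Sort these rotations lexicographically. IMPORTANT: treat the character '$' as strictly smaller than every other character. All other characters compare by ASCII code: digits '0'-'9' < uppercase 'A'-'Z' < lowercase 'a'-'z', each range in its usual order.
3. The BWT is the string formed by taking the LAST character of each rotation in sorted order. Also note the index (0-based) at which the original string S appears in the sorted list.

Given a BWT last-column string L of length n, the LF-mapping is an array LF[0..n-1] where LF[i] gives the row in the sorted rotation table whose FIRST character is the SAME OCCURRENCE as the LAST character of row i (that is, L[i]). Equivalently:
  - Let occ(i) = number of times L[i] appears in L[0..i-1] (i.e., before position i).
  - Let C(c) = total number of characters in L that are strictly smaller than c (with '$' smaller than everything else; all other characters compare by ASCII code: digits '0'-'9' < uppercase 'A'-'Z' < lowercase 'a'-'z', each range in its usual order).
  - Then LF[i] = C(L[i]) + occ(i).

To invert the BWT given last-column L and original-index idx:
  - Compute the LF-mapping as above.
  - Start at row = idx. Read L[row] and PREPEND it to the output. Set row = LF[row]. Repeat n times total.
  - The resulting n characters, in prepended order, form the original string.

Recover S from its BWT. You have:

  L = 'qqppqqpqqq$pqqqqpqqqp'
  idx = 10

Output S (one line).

LF mapping: 7 8 1 2 9 10 3 11 12 13 0 4 14 15 16 17 5 18 19 20 6
Walk LF starting at row 10, prepending L[row]:
  step 1: row=10, L[10]='$', prepend. Next row=LF[10]=0
  step 2: row=0, L[0]='q', prepend. Next row=LF[0]=7
  step 3: row=7, L[7]='q', prepend. Next row=LF[7]=11
  step 4: row=11, L[11]='p', prepend. Next row=LF[11]=4
  step 5: row=4, L[4]='q', prepend. Next row=LF[4]=9
  step 6: row=9, L[9]='q', prepend. Next row=LF[9]=13
  step 7: row=13, L[13]='q', prepend. Next row=LF[13]=15
  step 8: row=15, L[15]='q', prepend. Next row=LF[15]=17
  step 9: row=17, L[17]='q', prepend. Next row=LF[17]=18
  step 10: row=18, L[18]='q', prepend. Next row=LF[18]=19
  step 11: row=19, L[19]='q', prepend. Next row=LF[19]=20
  step 12: row=20, L[20]='p', prepend. Next row=LF[20]=6
  step 13: row=6, L[6]='p', prepend. Next row=LF[6]=3
  step 14: row=3, L[3]='p', prepend. Next row=LF[3]=2
  step 15: row=2, L[2]='p', prepend. Next row=LF[2]=1
  step 16: row=1, L[1]='q', prepend. Next row=LF[1]=8
  step 17: row=8, L[8]='q', prepend. Next row=LF[8]=12
  step 18: row=12, L[12]='q', prepend. Next row=LF[12]=14
  step 19: row=14, L[14]='q', prepend. Next row=LF[14]=16
  step 20: row=16, L[16]='p', prepend. Next row=LF[16]=5
  step 21: row=5, L[5]='q', prepend. Next row=LF[5]=10
Reversed output: qpqqqqppppqqqqqqqpqq$

Answer: qpqqqqppppqqqqqqqpqq$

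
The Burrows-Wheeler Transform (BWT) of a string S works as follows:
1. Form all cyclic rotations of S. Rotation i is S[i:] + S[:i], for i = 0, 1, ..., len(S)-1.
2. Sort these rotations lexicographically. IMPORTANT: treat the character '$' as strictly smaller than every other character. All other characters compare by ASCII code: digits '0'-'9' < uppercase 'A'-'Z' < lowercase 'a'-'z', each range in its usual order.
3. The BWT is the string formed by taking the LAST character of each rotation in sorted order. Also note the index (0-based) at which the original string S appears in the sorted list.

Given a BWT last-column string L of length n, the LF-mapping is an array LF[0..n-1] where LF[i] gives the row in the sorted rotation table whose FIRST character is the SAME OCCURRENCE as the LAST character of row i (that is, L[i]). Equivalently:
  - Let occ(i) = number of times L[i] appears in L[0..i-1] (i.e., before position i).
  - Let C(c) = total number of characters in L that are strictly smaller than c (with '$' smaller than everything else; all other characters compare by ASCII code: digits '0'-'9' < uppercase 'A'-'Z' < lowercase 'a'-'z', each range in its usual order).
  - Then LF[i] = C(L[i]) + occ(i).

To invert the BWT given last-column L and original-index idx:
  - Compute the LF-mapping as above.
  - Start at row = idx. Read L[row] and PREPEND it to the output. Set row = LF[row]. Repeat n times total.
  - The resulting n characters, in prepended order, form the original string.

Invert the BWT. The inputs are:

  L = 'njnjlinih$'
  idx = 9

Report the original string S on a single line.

Answer: nljhnijin$

Derivation:
LF mapping: 7 4 8 5 6 2 9 3 1 0
Walk LF starting at row 9, prepending L[row]:
  step 1: row=9, L[9]='$', prepend. Next row=LF[9]=0
  step 2: row=0, L[0]='n', prepend. Next row=LF[0]=7
  step 3: row=7, L[7]='i', prepend. Next row=LF[7]=3
  step 4: row=3, L[3]='j', prepend. Next row=LF[3]=5
  step 5: row=5, L[5]='i', prepend. Next row=LF[5]=2
  step 6: row=2, L[2]='n', prepend. Next row=LF[2]=8
  step 7: row=8, L[8]='h', prepend. Next row=LF[8]=1
  step 8: row=1, L[1]='j', prepend. Next row=LF[1]=4
  step 9: row=4, L[4]='l', prepend. Next row=LF[4]=6
  step 10: row=6, L[6]='n', prepend. Next row=LF[6]=9
Reversed output: nljhnijin$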